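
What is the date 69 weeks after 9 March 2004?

Advancing 69 weeks = 483 days from March 9, 2004.
March has 31 days, so 31 − 9 = 22 days remain after March 9, 2004; 483 − 22 = 461 left.
April 2004 has 30 days: 461 − 30 = 431 left.
May 2004 has 31 days: 431 − 31 = 400 left.
June 2004 has 30 days: 400 − 30 = 370 left.
July 2004 has 31 days: 370 − 31 = 339 left.
August 2004 has 31 days: 339 − 31 = 308 left.
September 2004 has 30 days: 308 − 30 = 278 left.
October 2004 has 31 days: 278 − 31 = 247 left.
November 2004 has 30 days: 247 − 30 = 217 left.
December 2004 has 31 days: 217 − 31 = 186 left.
January 2005 has 31 days: 186 − 31 = 155 left.
February 2005 has 28 days (2005 is not a leap year): 155 − 28 = 127 left.
March 2005 has 31 days: 127 − 31 = 96 left.
April 2005 has 30 days: 96 − 30 = 66 left.
May 2005 has 31 days: 66 − 31 = 35 left.
June 2005 has 30 days: 35 − 30 = 5 left.
5 days into July 2005 → July 5, 2005.

July 5, 2005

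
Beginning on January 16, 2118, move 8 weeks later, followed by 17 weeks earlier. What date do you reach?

November 14, 2117

Counting forward 8 weeks (= 56 days) from January 16, 2118:
January has 31 days, so 31 − 16 = 15 days remain after January 16, 2118; 56 − 15 = 41 left.
February 2118 has 28 days (2118 is not a leap year): 41 − 28 = 13 left.
13 days into March 2118 → March 13, 2118.
Going back 17 weeks (= 119 days) from March 13, 2118:
Going back 13 days from March 13, 2118 reaches the end of the previous month; 119 − 13 = 106 left.
February 2118 has 28 days (2118 is not a leap year): 106 − 28 = 78 left.
January 2118 has 31 days: 78 − 31 = 47 left.
December 2117 has 31 days: 47 − 31 = 16 left.
November 2117 has 30 days; 30 − 16 = 14 → November 14, 2117.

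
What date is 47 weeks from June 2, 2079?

April 26, 2080

Counting forward 47 weeks = 329 days from June 2, 2079.
June has 30 days, so 30 − 2 = 28 days remain after June 2, 2079; 329 − 28 = 301 left.
July 2079 has 31 days: 301 − 31 = 270 left.
August 2079 has 31 days: 270 − 31 = 239 left.
September 2079 has 30 days: 239 − 30 = 209 left.
October 2079 has 31 days: 209 − 31 = 178 left.
November 2079 has 30 days: 178 − 30 = 148 left.
December 2079 has 31 days: 148 − 31 = 117 left.
January 2080 has 31 days: 117 − 31 = 86 left.
February 2080 has 29 days (2080 is a leap year): 86 − 29 = 57 left.
March 2080 has 31 days: 57 − 31 = 26 left.
26 days into April 2080 → April 26, 2080.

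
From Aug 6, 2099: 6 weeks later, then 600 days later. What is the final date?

May 10, 2101

Advancing 6 weeks (= 42 days) from August 6, 2099:
August has 31 days, so 31 − 6 = 25 days remain after August 6, 2099; 42 − 25 = 17 left.
17 days into September 2099 → September 17, 2099.
Advancing 600 days from September 17, 2099:
September has 30 days, so 30 − 17 = 13 days remain after September 17, 2099; 600 − 13 = 587 left.
October 2099 has 31 days: 587 − 31 = 556 left.
November 2099 has 30 days: 556 − 30 = 526 left.
December 2099 has 31 days: 526 − 31 = 495 left.
January 2100 has 31 days: 495 − 31 = 464 left.
February 2100 has 28 days (2100 is not a leap year (divisible by 100 but not 400)): 464 − 28 = 436 left.
March 2100 has 31 days: 436 − 31 = 405 left.
April 2100 has 30 days: 405 − 30 = 375 left.
May 2100 has 31 days: 375 − 31 = 344 left.
June 2100 has 30 days: 344 − 30 = 314 left.
July 2100 has 31 days: 314 − 31 = 283 left.
August 2100 has 31 days: 283 − 31 = 252 left.
September 2100 has 30 days: 252 − 30 = 222 left.
October 2100 has 31 days: 222 − 31 = 191 left.
November 2100 has 30 days: 191 − 30 = 161 left.
December 2100 has 31 days: 161 − 31 = 130 left.
January 2101 has 31 days: 130 − 31 = 99 left.
February 2101 has 28 days (2101 is not a leap year): 99 − 28 = 71 left.
March 2101 has 31 days: 71 − 31 = 40 left.
April 2101 has 30 days: 40 − 30 = 10 left.
10 days into May 2101 → May 10, 2101.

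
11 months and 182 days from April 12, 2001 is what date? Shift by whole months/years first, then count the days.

Counting forward 11 months and 182 days from April 12, 2001: first the month/year part, then the days.
month 4 + 11 = 15, which is month 3 of year 2002 → March 2002.
Day 12 is valid in March, giving March 12, 2002.
Now add 182 days from March 12, 2002.
March has 31 days, so 31 − 12 = 19 days remain after March 12, 2002; 182 − 19 = 163 left.
April 2002 has 30 days: 163 − 30 = 133 left.
May 2002 has 31 days: 133 − 31 = 102 left.
June 2002 has 30 days: 102 − 30 = 72 left.
July 2002 has 31 days: 72 − 31 = 41 left.
August 2002 has 31 days: 41 − 31 = 10 left.
10 days into September 2002 → September 10, 2002.

September 10, 2002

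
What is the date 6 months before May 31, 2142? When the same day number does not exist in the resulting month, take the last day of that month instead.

November 30, 2141

Counting back 6 months from May 31, 2142.
month 5 − 6 = -1, which is month 11 of year 2141 → November 2141.
November 2141 has only 30 days and the start was day 31, so the date clamps to November 30, 2141.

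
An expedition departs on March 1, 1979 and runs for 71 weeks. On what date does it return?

July 10, 1980

Adding 71 weeks = 497 days from March 1, 1979.
March has 31 days, so 31 − 1 = 30 days remain after March 1, 1979; 497 − 30 = 467 left.
April 1979 has 30 days: 467 − 30 = 437 left.
May 1979 has 31 days: 437 − 31 = 406 left.
June 1979 has 30 days: 406 − 30 = 376 left.
July 1979 has 31 days: 376 − 31 = 345 left.
August 1979 has 31 days: 345 − 31 = 314 left.
September 1979 has 30 days: 314 − 30 = 284 left.
October 1979 has 31 days: 284 − 31 = 253 left.
November 1979 has 30 days: 253 − 30 = 223 left.
December 1979 has 31 days: 223 − 31 = 192 left.
January 1980 has 31 days: 192 − 31 = 161 left.
February 1980 has 29 days (1980 is a leap year): 161 − 29 = 132 left.
March 1980 has 31 days: 132 − 31 = 101 left.
April 1980 has 30 days: 101 − 30 = 71 left.
May 1980 has 31 days: 71 − 31 = 40 left.
June 1980 has 30 days: 40 − 30 = 10 left.
10 days into July 1980 → July 10, 1980.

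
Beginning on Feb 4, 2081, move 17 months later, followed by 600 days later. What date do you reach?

Counting forward 17 months from February 4, 2081:
month 2 + 17 = 19, which is month 7 of year 2082 → July 2082.
Day 4 is valid in July, giving July 4, 2082.
Counting forward 600 days from July 4, 2082:
July has 31 days, so 31 − 4 = 27 days remain after July 4, 2082; 600 − 27 = 573 left.
August 2082 has 31 days: 573 − 31 = 542 left.
September 2082 has 30 days: 542 − 30 = 512 left.
October 2082 has 31 days: 512 − 31 = 481 left.
November 2082 has 30 days: 481 − 30 = 451 left.
December 2082 has 31 days: 451 − 31 = 420 left.
January 2083 has 31 days: 420 − 31 = 389 left.
February 2083 has 28 days (2083 is not a leap year): 389 − 28 = 361 left.
March 2083 has 31 days: 361 − 31 = 330 left.
April 2083 has 30 days: 330 − 30 = 300 left.
May 2083 has 31 days: 300 − 31 = 269 left.
June 2083 has 30 days: 269 − 30 = 239 left.
July 2083 has 31 days: 239 − 31 = 208 left.
August 2083 has 31 days: 208 − 31 = 177 left.
September 2083 has 30 days: 177 − 30 = 147 left.
October 2083 has 31 days: 147 − 31 = 116 left.
November 2083 has 30 days: 116 − 30 = 86 left.
December 2083 has 31 days: 86 − 31 = 55 left.
January 2084 has 31 days: 55 − 31 = 24 left.
24 days into February 2084 → February 24, 2084.

February 24, 2084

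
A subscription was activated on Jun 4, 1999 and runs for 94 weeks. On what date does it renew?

March 23, 2001

Adding 94 weeks = 658 days from June 4, 1999.
June has 30 days, so 30 − 4 = 26 days remain after June 4, 1999; 658 − 26 = 632 left.
July 1999 has 31 days: 632 − 31 = 601 left.
August 1999 has 31 days: 601 − 31 = 570 left.
September 1999 has 30 days: 570 − 30 = 540 left.
October 1999 has 31 days: 540 − 31 = 509 left.
November 1999 has 30 days: 509 − 30 = 479 left.
December 1999 has 31 days: 479 − 31 = 448 left.
January 2000 has 31 days: 448 − 31 = 417 left.
February 2000 has 29 days (2000 is a leap year (divisible by 400)): 417 − 29 = 388 left.
March 2000 has 31 days: 388 − 31 = 357 left.
April 2000 has 30 days: 357 − 30 = 327 left.
May 2000 has 31 days: 327 − 31 = 296 left.
June 2000 has 30 days: 296 − 30 = 266 left.
July 2000 has 31 days: 266 − 31 = 235 left.
August 2000 has 31 days: 235 − 31 = 204 left.
September 2000 has 30 days: 204 − 30 = 174 left.
October 2000 has 31 days: 174 − 31 = 143 left.
November 2000 has 30 days: 143 − 30 = 113 left.
December 2000 has 31 days: 113 − 31 = 82 left.
January 2001 has 31 days: 82 − 31 = 51 left.
February 2001 has 28 days (2001 is not a leap year): 51 − 28 = 23 left.
23 days into March 2001 → March 23, 2001.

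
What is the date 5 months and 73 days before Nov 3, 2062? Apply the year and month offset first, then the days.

March 22, 2062

Subtracting 5 months and 73 days from November 3, 2062: first the month/year part, then the days.
month 11 − 5 = 6 → June 2062.
Day 3 is valid in June, giving June 3, 2062.
Now subtract 73 days from June 3, 2062.
Going back 3 days from June 3, 2062 reaches the end of the previous month; 73 − 3 = 70 left.
May 2062 has 31 days: 70 − 31 = 39 left.
April 2062 has 30 days: 39 − 30 = 9 left.
March 2062 has 31 days; 31 − 9 = 22 → March 22, 2062.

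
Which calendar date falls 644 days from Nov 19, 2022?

Counting forward 644 days from November 19, 2022.
November has 30 days, so 30 − 19 = 11 days remain after November 19, 2022; 644 − 11 = 633 left.
December 2022 has 31 days: 633 − 31 = 602 left.
January 2023 has 31 days: 602 − 31 = 571 left.
February 2023 has 28 days (2023 is not a leap year): 571 − 28 = 543 left.
March 2023 has 31 days: 543 − 31 = 512 left.
April 2023 has 30 days: 512 − 30 = 482 left.
May 2023 has 31 days: 482 − 31 = 451 left.
June 2023 has 30 days: 451 − 30 = 421 left.
July 2023 has 31 days: 421 − 31 = 390 left.
August 2023 has 31 days: 390 − 31 = 359 left.
September 2023 has 30 days: 359 − 30 = 329 left.
October 2023 has 31 days: 329 − 31 = 298 left.
November 2023 has 30 days: 298 − 30 = 268 left.
December 2023 has 31 days: 268 − 31 = 237 left.
January 2024 has 31 days: 237 − 31 = 206 left.
February 2024 has 29 days (2024 is a leap year): 206 − 29 = 177 left.
March 2024 has 31 days: 177 − 31 = 146 left.
April 2024 has 30 days: 146 − 30 = 116 left.
May 2024 has 31 days: 116 − 31 = 85 left.
June 2024 has 30 days: 85 − 30 = 55 left.
July 2024 has 31 days: 55 − 31 = 24 left.
24 days into August 2024 → August 24, 2024.

August 24, 2024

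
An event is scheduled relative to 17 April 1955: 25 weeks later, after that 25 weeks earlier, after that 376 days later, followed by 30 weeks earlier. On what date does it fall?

September 30, 1955

Adding 25 weeks (= 175 days) from April 17, 1955:
April has 30 days, so 30 − 17 = 13 days remain after April 17, 1955; 175 − 13 = 162 left.
May 1955 has 31 days: 162 − 31 = 131 left.
June 1955 has 30 days: 131 − 30 = 101 left.
July 1955 has 31 days: 101 − 31 = 70 left.
August 1955 has 31 days: 70 − 31 = 39 left.
September 1955 has 30 days: 39 − 30 = 9 left.
9 days into October 1955 → October 9, 1955.
Counting back 25 weeks (= 175 days) from October 9, 1955:
Going back 9 days from October 9, 1955 reaches the end of the previous month; 175 − 9 = 166 left.
September 1955 has 30 days: 166 − 30 = 136 left.
August 1955 has 31 days: 136 − 31 = 105 left.
July 1955 has 31 days: 105 − 31 = 74 left.
June 1955 has 30 days: 74 − 30 = 44 left.
May 1955 has 31 days: 44 − 31 = 13 left.
April 1955 has 30 days; 30 − 13 = 17 → April 17, 1955.
Counting forward 376 days from April 17, 1955:
April has 30 days, so 30 − 17 = 13 days remain after April 17, 1955; 376 − 13 = 363 left.
May 1955 has 31 days: 363 − 31 = 332 left.
June 1955 has 30 days: 332 − 30 = 302 left.
July 1955 has 31 days: 302 − 31 = 271 left.
August 1955 has 31 days: 271 − 31 = 240 left.
September 1955 has 30 days: 240 − 30 = 210 left.
October 1955 has 31 days: 210 − 31 = 179 left.
November 1955 has 30 days: 179 − 30 = 149 left.
December 1955 has 31 days: 149 − 31 = 118 left.
January 1956 has 31 days: 118 − 31 = 87 left.
February 1956 has 29 days (1956 is a leap year): 87 − 29 = 58 left.
March 1956 has 31 days: 58 − 31 = 27 left.
27 days into April 1956 → April 27, 1956.
Counting back 30 weeks (= 210 days) from April 27, 1956:
Going back 27 days from April 27, 1956 reaches the end of the previous month; 210 − 27 = 183 left.
March 1956 has 31 days: 183 − 31 = 152 left.
February 1956 has 29 days (1956 is a leap year): 152 − 29 = 123 left.
January 1956 has 31 days: 123 − 31 = 92 left.
December 1955 has 31 days: 92 − 31 = 61 left.
November 1955 has 30 days: 61 − 30 = 31 left.
October 1955 has 31 days: 31 − 31 = 0 left.
September 1955 has 30 days; 30 − 0 = 30 → September 30, 1955.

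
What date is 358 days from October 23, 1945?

Counting forward 358 days from October 23, 1945.
October has 31 days, so 31 − 23 = 8 days remain after October 23, 1945; 358 − 8 = 350 left.
November 1945 has 30 days: 350 − 30 = 320 left.
December 1945 has 31 days: 320 − 31 = 289 left.
January 1946 has 31 days: 289 − 31 = 258 left.
February 1946 has 28 days (1946 is not a leap year): 258 − 28 = 230 left.
March 1946 has 31 days: 230 − 31 = 199 left.
April 1946 has 30 days: 199 − 30 = 169 left.
May 1946 has 31 days: 169 − 31 = 138 left.
June 1946 has 30 days: 138 − 30 = 108 left.
July 1946 has 31 days: 108 − 31 = 77 left.
August 1946 has 31 days: 77 − 31 = 46 left.
September 1946 has 30 days: 46 − 30 = 16 left.
16 days into October 1946 → October 16, 1946.

October 16, 1946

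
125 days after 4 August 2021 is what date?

December 7, 2021

Adding 125 days from August 4, 2021.
August has 31 days, so 31 − 4 = 27 days remain after August 4, 2021; 125 − 27 = 98 left.
September 2021 has 30 days: 98 − 30 = 68 left.
October 2021 has 31 days: 68 − 31 = 37 left.
November 2021 has 30 days: 37 − 30 = 7 left.
7 days into December 2021 → December 7, 2021.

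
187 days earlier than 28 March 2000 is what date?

September 23, 1999

Going back 187 days from March 28, 2000.
Going back 28 days from March 28, 2000 reaches the end of the previous month; 187 − 28 = 159 left.
February 2000 has 29 days (2000 is a leap year (divisible by 400)): 159 − 29 = 130 left.
January 2000 has 31 days: 130 − 31 = 99 left.
December 1999 has 31 days: 99 − 31 = 68 left.
November 1999 has 30 days: 68 − 30 = 38 left.
October 1999 has 31 days: 38 − 31 = 7 left.
September 1999 has 30 days; 30 − 7 = 23 → September 23, 1999.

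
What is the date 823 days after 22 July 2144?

October 23, 2146

Adding 823 days from July 22, 2144.
July has 31 days, so 31 − 22 = 9 days remain after July 22, 2144; 823 − 9 = 814 left.
August 2144 has 31 days: 814 − 31 = 783 left.
September 2144 has 30 days: 783 − 30 = 753 left.
October 2144 has 31 days: 753 − 31 = 722 left.
November 2144 has 30 days: 722 − 30 = 692 left.
December 2144 has 31 days: 692 − 31 = 661 left.
January 2145 has 31 days: 661 − 31 = 630 left.
February 2145 has 28 days (2145 is not a leap year): 630 − 28 = 602 left.
March 2145 has 31 days: 602 − 31 = 571 left.
April 2145 has 30 days: 571 − 30 = 541 left.
May 2145 has 31 days: 541 − 31 = 510 left.
June 2145 has 30 days: 510 − 30 = 480 left.
July 2145 has 31 days: 480 − 31 = 449 left.
August 2145 has 31 days: 449 − 31 = 418 left.
September 2145 has 30 days: 418 − 30 = 388 left.
October 2145 has 31 days: 388 − 31 = 357 left.
November 2145 has 30 days: 357 − 30 = 327 left.
December 2145 has 31 days: 327 − 31 = 296 left.
January 2146 has 31 days: 296 − 31 = 265 left.
February 2146 has 28 days (2146 is not a leap year): 265 − 28 = 237 left.
March 2146 has 31 days: 237 − 31 = 206 left.
April 2146 has 30 days: 206 − 30 = 176 left.
May 2146 has 31 days: 176 − 31 = 145 left.
June 2146 has 30 days: 145 − 30 = 115 left.
July 2146 has 31 days: 115 − 31 = 84 left.
August 2146 has 31 days: 84 − 31 = 53 left.
September 2146 has 30 days: 53 − 30 = 23 left.
23 days into October 2146 → October 23, 2146.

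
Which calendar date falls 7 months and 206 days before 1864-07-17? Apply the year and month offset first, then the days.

May 25, 1863

Counting back 7 months and 206 days from July 17, 1864: first the month/year part, then the days.
month 7 − 7 = 0, which is month 12 of year 1863 → December 1863.
Day 17 is valid in December, giving December 17, 1863.
Now subtract 206 days from December 17, 1863.
Going back 17 days from December 17, 1863 reaches the end of the previous month; 206 − 17 = 189 left.
November 1863 has 30 days: 189 − 30 = 159 left.
October 1863 has 31 days: 159 − 31 = 128 left.
September 1863 has 30 days: 128 − 30 = 98 left.
August 1863 has 31 days: 98 − 31 = 67 left.
July 1863 has 31 days: 67 − 31 = 36 left.
June 1863 has 30 days: 36 − 30 = 6 left.
May 1863 has 31 days; 31 − 6 = 25 → May 25, 1863.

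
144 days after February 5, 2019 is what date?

June 29, 2019

Advancing 144 days from February 5, 2019.
February has 28 days, so 28 − 5 = 23 days remain after February 5, 2019; 144 − 23 = 121 left.
March 2019 has 31 days: 121 − 31 = 90 left.
April 2019 has 30 days: 90 − 30 = 60 left.
May 2019 has 31 days: 60 − 31 = 29 left.
29 days into June 2019 → June 29, 2019.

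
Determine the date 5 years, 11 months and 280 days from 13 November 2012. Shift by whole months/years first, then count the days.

July 20, 2019

Counting forward 5 years, 11 months and 280 days from November 13, 2012: first the month/year part, then the days.
+5 years → 2017; month 11 + 11 = 22, which is month 10 of year 2018 → October 2018.
Day 13 is valid in October, giving October 13, 2018.
Now add 280 days from October 13, 2018.
October has 31 days, so 31 − 13 = 18 days remain after October 13, 2018; 280 − 18 = 262 left.
November 2018 has 30 days: 262 − 30 = 232 left.
December 2018 has 31 days: 232 − 31 = 201 left.
January 2019 has 31 days: 201 − 31 = 170 left.
February 2019 has 28 days (2019 is not a leap year): 170 − 28 = 142 left.
March 2019 has 31 days: 142 − 31 = 111 left.
April 2019 has 30 days: 111 − 30 = 81 left.
May 2019 has 31 days: 81 − 31 = 50 left.
June 2019 has 30 days: 50 − 30 = 20 left.
20 days into July 2019 → July 20, 2019.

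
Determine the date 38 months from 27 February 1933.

April 27, 1936

Counting forward 38 months from February 27, 1933.
month 2 + 38 = 40, which is month 4 of year 1936 → April 1936.
Day 27 is valid in April, giving April 27, 1936.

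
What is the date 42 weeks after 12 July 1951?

May 1, 1952

Adding 42 weeks = 294 days from July 12, 1951.
July has 31 days, so 31 − 12 = 19 days remain after July 12, 1951; 294 − 19 = 275 left.
August 1951 has 31 days: 275 − 31 = 244 left.
September 1951 has 30 days: 244 − 30 = 214 left.
October 1951 has 31 days: 214 − 31 = 183 left.
November 1951 has 30 days: 183 − 30 = 153 left.
December 1951 has 31 days: 153 − 31 = 122 left.
January 1952 has 31 days: 122 − 31 = 91 left.
February 1952 has 29 days (1952 is a leap year): 91 − 29 = 62 left.
March 1952 has 31 days: 62 − 31 = 31 left.
April 1952 has 30 days: 31 − 30 = 1 left.
1 day into May 1952 → May 1, 1952.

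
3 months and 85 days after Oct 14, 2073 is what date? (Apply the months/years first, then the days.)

Advancing 3 months and 85 days from October 14, 2073: first the month/year part, then the days.
month 10 + 3 = 13, which is month 1 of year 2074 → January 2074.
Day 14 is valid in January, giving January 14, 2074.
Now add 85 days from January 14, 2074.
January has 31 days, so 31 − 14 = 17 days remain after January 14, 2074; 85 − 17 = 68 left.
February 2074 has 28 days (2074 is not a leap year): 68 − 28 = 40 left.
March 2074 has 31 days: 40 − 31 = 9 left.
9 days into April 2074 → April 9, 2074.

April 9, 2074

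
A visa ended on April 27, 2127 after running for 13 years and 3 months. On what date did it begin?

Going back 13 years and 3 months from April 27, 2127.
-13 years → 2114; month 4 − 3 = 1 → January 2114.
Day 27 is valid in January, giving January 27, 2114.

January 27, 2114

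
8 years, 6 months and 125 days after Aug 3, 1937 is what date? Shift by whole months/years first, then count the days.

Adding 8 years, 6 months and 125 days from August 3, 1937: first the month/year part, then the days.
+8 years → 1945; month 8 + 6 = 14, which is month 2 of year 1946 → February 1946.
Day 3 is valid in February, giving February 3, 1946.
Now add 125 days from February 3, 1946.
February has 28 days, so 28 − 3 = 25 days remain after February 3, 1946; 125 − 25 = 100 left.
March 1946 has 31 days: 100 − 31 = 69 left.
April 1946 has 30 days: 69 − 30 = 39 left.
May 1946 has 31 days: 39 − 31 = 8 left.
8 days into June 1946 → June 8, 1946.

June 8, 1946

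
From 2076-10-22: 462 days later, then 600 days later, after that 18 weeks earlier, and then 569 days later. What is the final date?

Adding 462 days from October 22, 2076:
October has 31 days, so 31 − 22 = 9 days remain after October 22, 2076; 462 − 9 = 453 left.
November 2076 has 30 days: 453 − 30 = 423 left.
December 2076 has 31 days: 423 − 31 = 392 left.
January 2077 has 31 days: 392 − 31 = 361 left.
February 2077 has 28 days (2077 is not a leap year): 361 − 28 = 333 left.
March 2077 has 31 days: 333 − 31 = 302 left.
April 2077 has 30 days: 302 − 30 = 272 left.
May 2077 has 31 days: 272 − 31 = 241 left.
June 2077 has 30 days: 241 − 30 = 211 left.
July 2077 has 31 days: 211 − 31 = 180 left.
August 2077 has 31 days: 180 − 31 = 149 left.
September 2077 has 30 days: 149 − 30 = 119 left.
October 2077 has 31 days: 119 − 31 = 88 left.
November 2077 has 30 days: 88 − 30 = 58 left.
December 2077 has 31 days: 58 − 31 = 27 left.
27 days into January 2078 → January 27, 2078.
Advancing 600 days from January 27, 2078:
January has 31 days, so 31 − 27 = 4 days remain after January 27, 2078; 600 − 4 = 596 left.
February 2078 has 28 days (2078 is not a leap year): 596 − 28 = 568 left.
March 2078 has 31 days: 568 − 31 = 537 left.
April 2078 has 30 days: 537 − 30 = 507 left.
May 2078 has 31 days: 507 − 31 = 476 left.
June 2078 has 30 days: 476 − 30 = 446 left.
July 2078 has 31 days: 446 − 31 = 415 left.
August 2078 has 31 days: 415 − 31 = 384 left.
September 2078 has 30 days: 384 − 30 = 354 left.
October 2078 has 31 days: 354 − 31 = 323 left.
November 2078 has 30 days: 323 − 30 = 293 left.
December 2078 has 31 days: 293 − 31 = 262 left.
January 2079 has 31 days: 262 − 31 = 231 left.
February 2079 has 28 days (2079 is not a leap year): 231 − 28 = 203 left.
March 2079 has 31 days: 203 − 31 = 172 left.
April 2079 has 30 days: 172 − 30 = 142 left.
May 2079 has 31 days: 142 − 31 = 111 left.
June 2079 has 30 days: 111 − 30 = 81 left.
July 2079 has 31 days: 81 − 31 = 50 left.
August 2079 has 31 days: 50 − 31 = 19 left.
19 days into September 2079 → September 19, 2079.
Going back 18 weeks (= 126 days) from September 19, 2079:
Going back 19 days from September 19, 2079 reaches the end of the previous month; 126 − 19 = 107 left.
August 2079 has 31 days: 107 − 31 = 76 left.
July 2079 has 31 days: 76 − 31 = 45 left.
June 2079 has 30 days: 45 − 30 = 15 left.
May 2079 has 31 days; 31 − 15 = 16 → May 16, 2079.
Adding 569 days from May 16, 2079:
May has 31 days, so 31 − 16 = 15 days remain after May 16, 2079; 569 − 15 = 554 left.
June 2079 has 30 days: 554 − 30 = 524 left.
July 2079 has 31 days: 524 − 31 = 493 left.
August 2079 has 31 days: 493 − 31 = 462 left.
September 2079 has 30 days: 462 − 30 = 432 left.
October 2079 has 31 days: 432 − 31 = 401 left.
November 2079 has 30 days: 401 − 30 = 371 left.
December 2079 has 31 days: 371 − 31 = 340 left.
January 2080 has 31 days: 340 − 31 = 309 left.
February 2080 has 29 days (2080 is a leap year): 309 − 29 = 280 left.
March 2080 has 31 days: 280 − 31 = 249 left.
April 2080 has 30 days: 249 − 30 = 219 left.
May 2080 has 31 days: 219 − 31 = 188 left.
June 2080 has 30 days: 188 − 30 = 158 left.
July 2080 has 31 days: 158 − 31 = 127 left.
August 2080 has 31 days: 127 − 31 = 96 left.
September 2080 has 30 days: 96 − 30 = 66 left.
October 2080 has 31 days: 66 − 31 = 35 left.
November 2080 has 30 days: 35 − 30 = 5 left.
5 days into December 2080 → December 5, 2080.

December 5, 2080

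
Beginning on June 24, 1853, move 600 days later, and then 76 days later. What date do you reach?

May 1, 1855

Adding 600 days from June 24, 1853:
June has 30 days, so 30 − 24 = 6 days remain after June 24, 1853; 600 − 6 = 594 left.
July 1853 has 31 days: 594 − 31 = 563 left.
August 1853 has 31 days: 563 − 31 = 532 left.
September 1853 has 30 days: 532 − 30 = 502 left.
October 1853 has 31 days: 502 − 31 = 471 left.
November 1853 has 30 days: 471 − 30 = 441 left.
December 1853 has 31 days: 441 − 31 = 410 left.
January 1854 has 31 days: 410 − 31 = 379 left.
February 1854 has 28 days (1854 is not a leap year): 379 − 28 = 351 left.
March 1854 has 31 days: 351 − 31 = 320 left.
April 1854 has 30 days: 320 − 30 = 290 left.
May 1854 has 31 days: 290 − 31 = 259 left.
June 1854 has 30 days: 259 − 30 = 229 left.
July 1854 has 31 days: 229 − 31 = 198 left.
August 1854 has 31 days: 198 − 31 = 167 left.
September 1854 has 30 days: 167 − 30 = 137 left.
October 1854 has 31 days: 137 − 31 = 106 left.
November 1854 has 30 days: 106 − 30 = 76 left.
December 1854 has 31 days: 76 − 31 = 45 left.
January 1855 has 31 days: 45 − 31 = 14 left.
14 days into February 1855 → February 14, 1855.
Counting forward 76 days from February 14, 1855:
February has 28 days, so 28 − 14 = 14 days remain after February 14, 1855; 76 − 14 = 62 left.
March 1855 has 31 days: 62 − 31 = 31 left.
April 1855 has 30 days: 31 − 30 = 1 left.
1 day into May 1855 → May 1, 1855.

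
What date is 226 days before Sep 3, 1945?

Counting back 226 days from September 3, 1945.
Going back 3 days from September 3, 1945 reaches the end of the previous month; 226 − 3 = 223 left.
August 1945 has 31 days: 223 − 31 = 192 left.
July 1945 has 31 days: 192 − 31 = 161 left.
June 1945 has 30 days: 161 − 30 = 131 left.
May 1945 has 31 days: 131 − 31 = 100 left.
April 1945 has 30 days: 100 − 30 = 70 left.
March 1945 has 31 days: 70 − 31 = 39 left.
February 1945 has 28 days (1945 is not a leap year): 39 − 28 = 11 left.
January 1945 has 31 days; 31 − 11 = 20 → January 20, 1945.

January 20, 1945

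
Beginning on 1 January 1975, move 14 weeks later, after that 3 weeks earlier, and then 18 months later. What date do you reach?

Counting forward 14 weeks (= 98 days) from January 1, 1975:
January has 31 days, so 31 − 1 = 30 days remain after January 1, 1975; 98 − 30 = 68 left.
February 1975 has 28 days (1975 is not a leap year): 68 − 28 = 40 left.
March 1975 has 31 days: 40 − 31 = 9 left.
9 days into April 1975 → April 9, 1975.
Counting back 3 weeks (= 21 days) from April 9, 1975:
Going back 9 days from April 9, 1975 reaches the end of the previous month; 21 − 9 = 12 left.
March 1975 has 31 days; 31 − 12 = 19 → March 19, 1975.
Advancing 18 months from March 19, 1975:
month 3 + 18 = 21, which is month 9 of year 1976 → September 1976.
Day 19 is valid in September, giving September 19, 1976.

September 19, 1976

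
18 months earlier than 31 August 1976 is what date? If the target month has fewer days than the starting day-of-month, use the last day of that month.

February 28, 1975

Going back 18 months from August 31, 1976.
month 8 − 18 = -10, which is month 2 of year 1975 → February 1975.
February 1975 has only 28 days (1975 is not a leap year — relevant if February), and the start was day 31, so the date clamps to February 28, 1975.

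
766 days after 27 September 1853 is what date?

Adding 766 days from September 27, 1853.
September has 30 days, so 30 − 27 = 3 days remain after September 27, 1853; 766 − 3 = 763 left.
October 1853 has 31 days: 763 − 31 = 732 left.
November 1853 has 30 days: 732 − 30 = 702 left.
December 1853 has 31 days: 702 − 31 = 671 left.
January 1854 has 31 days: 671 − 31 = 640 left.
February 1854 has 28 days (1854 is not a leap year): 640 − 28 = 612 left.
March 1854 has 31 days: 612 − 31 = 581 left.
April 1854 has 30 days: 581 − 30 = 551 left.
May 1854 has 31 days: 551 − 31 = 520 left.
June 1854 has 30 days: 520 − 30 = 490 left.
July 1854 has 31 days: 490 − 31 = 459 left.
August 1854 has 31 days: 459 − 31 = 428 left.
September 1854 has 30 days: 428 − 30 = 398 left.
October 1854 has 31 days: 398 − 31 = 367 left.
November 1854 has 30 days: 367 − 30 = 337 left.
December 1854 has 31 days: 337 − 31 = 306 left.
January 1855 has 31 days: 306 − 31 = 275 left.
February 1855 has 28 days (1855 is not a leap year): 275 − 28 = 247 left.
March 1855 has 31 days: 247 − 31 = 216 left.
April 1855 has 30 days: 216 − 30 = 186 left.
May 1855 has 31 days: 186 − 31 = 155 left.
June 1855 has 30 days: 155 − 30 = 125 left.
July 1855 has 31 days: 125 − 31 = 94 left.
August 1855 has 31 days: 94 − 31 = 63 left.
September 1855 has 30 days: 63 − 30 = 33 left.
October 1855 has 31 days: 33 − 31 = 2 left.
2 days into November 1855 → November 2, 1855.

November 2, 1855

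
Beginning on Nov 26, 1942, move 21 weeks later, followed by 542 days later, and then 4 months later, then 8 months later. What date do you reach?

October 15, 1945

Advancing 21 weeks (= 147 days) from November 26, 1942:
November has 30 days, so 30 − 26 = 4 days remain after November 26, 1942; 147 − 4 = 143 left.
December 1942 has 31 days: 143 − 31 = 112 left.
January 1943 has 31 days: 112 − 31 = 81 left.
February 1943 has 28 days (1943 is not a leap year): 81 − 28 = 53 left.
March 1943 has 31 days: 53 − 31 = 22 left.
22 days into April 1943 → April 22, 1943.
Adding 542 days from April 22, 1943:
April has 30 days, so 30 − 22 = 8 days remain after April 22, 1943; 542 − 8 = 534 left.
May 1943 has 31 days: 534 − 31 = 503 left.
June 1943 has 30 days: 503 − 30 = 473 left.
July 1943 has 31 days: 473 − 31 = 442 left.
August 1943 has 31 days: 442 − 31 = 411 left.
September 1943 has 30 days: 411 − 30 = 381 left.
October 1943 has 31 days: 381 − 31 = 350 left.
November 1943 has 30 days: 350 − 30 = 320 left.
December 1943 has 31 days: 320 − 31 = 289 left.
January 1944 has 31 days: 289 − 31 = 258 left.
February 1944 has 29 days (1944 is a leap year): 258 − 29 = 229 left.
March 1944 has 31 days: 229 − 31 = 198 left.
April 1944 has 30 days: 198 − 30 = 168 left.
May 1944 has 31 days: 168 − 31 = 137 left.
June 1944 has 30 days: 137 − 30 = 107 left.
July 1944 has 31 days: 107 − 31 = 76 left.
August 1944 has 31 days: 76 − 31 = 45 left.
September 1944 has 30 days: 45 − 30 = 15 left.
15 days into October 1944 → October 15, 1944.
Counting forward 4 months from October 15, 1944:
month 10 + 4 = 14, which is month 2 of year 1945 → February 1945.
Day 15 is valid in February, giving February 15, 1945.
Counting forward 8 months from February 15, 1945:
month 2 + 8 = 10 → October 1945.
Day 15 is valid in October, giving October 15, 1945.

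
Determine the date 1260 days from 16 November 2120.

Counting forward 1260 days from November 16, 2120.
November has 30 days, so 30 − 16 = 14 days remain after November 16, 2120; 1260 − 14 = 1246 left.
December 2120 has 31 days: 1246 − 31 = 1215 left.
January 2121 has 31 days: 1215 − 31 = 1184 left.
February 2121 has 28 days (2121 is not a leap year): 1184 − 28 = 1156 left.
March 2121 has 31 days: 1156 − 31 = 1125 left.
April 2121 has 30 days: 1125 − 30 = 1095 left.
May 2121 has 31 days: 1095 − 31 = 1064 left.
June 2121 has 30 days: 1064 − 30 = 1034 left.
July 2121 has 31 days: 1034 − 31 = 1003 left.
August 2121 has 31 days: 1003 − 31 = 972 left.
September 2121 has 30 days: 972 − 30 = 942 left.
October 2121 has 31 days: 942 − 31 = 911 left.
November 2121 has 30 days: 911 − 30 = 881 left.
December 2121 has 31 days: 881 − 31 = 850 left.
January 2122 has 31 days: 850 − 31 = 819 left.
February 2122 has 28 days (2122 is not a leap year): 819 − 28 = 791 left.
March 2122 has 31 days: 791 − 31 = 760 left.
April 2122 has 30 days: 760 − 30 = 730 left.
May 2122 has 31 days: 730 − 31 = 699 left.
June 2122 has 30 days: 699 − 30 = 669 left.
July 2122 has 31 days: 669 − 31 = 638 left.
August 2122 has 31 days: 638 − 31 = 607 left.
September 2122 has 30 days: 607 − 30 = 577 left.
October 2122 has 31 days: 577 − 31 = 546 left.
November 2122 has 30 days: 546 − 30 = 516 left.
December 2122 has 31 days: 516 − 31 = 485 left.
January 2123 has 31 days: 485 − 31 = 454 left.
February 2123 has 28 days (2123 is not a leap year): 454 − 28 = 426 left.
March 2123 has 31 days: 426 − 31 = 395 left.
April 2123 has 30 days: 395 − 30 = 365 left.
May 2123 has 31 days: 365 − 31 = 334 left.
June 2123 has 30 days: 334 − 30 = 304 left.
July 2123 has 31 days: 304 − 31 = 273 left.
August 2123 has 31 days: 273 − 31 = 242 left.
September 2123 has 30 days: 242 − 30 = 212 left.
October 2123 has 31 days: 212 − 31 = 181 left.
November 2123 has 30 days: 181 − 30 = 151 left.
December 2123 has 31 days: 151 − 31 = 120 left.
January 2124 has 31 days: 120 − 31 = 89 left.
February 2124 has 29 days (2124 is a leap year): 89 − 29 = 60 left.
March 2124 has 31 days: 60 − 31 = 29 left.
29 days into April 2124 → April 29, 2124.

April 29, 2124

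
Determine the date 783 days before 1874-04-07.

Subtracting 783 days from April 7, 1874.
Going back 7 days from April 7, 1874 reaches the end of the previous month; 783 − 7 = 776 left.
March 1874 has 31 days: 776 − 31 = 745 left.
February 1874 has 28 days (1874 is not a leap year): 745 − 28 = 717 left.
January 1874 has 31 days: 717 − 31 = 686 left.
December 1873 has 31 days: 686 − 31 = 655 left.
November 1873 has 30 days: 655 − 30 = 625 left.
October 1873 has 31 days: 625 − 31 = 594 left.
September 1873 has 30 days: 594 − 30 = 564 left.
August 1873 has 31 days: 564 − 31 = 533 left.
July 1873 has 31 days: 533 − 31 = 502 left.
June 1873 has 30 days: 502 − 30 = 472 left.
May 1873 has 31 days: 472 − 31 = 441 left.
April 1873 has 30 days: 441 − 30 = 411 left.
March 1873 has 31 days: 411 − 31 = 380 left.
February 1873 has 28 days (1873 is not a leap year): 380 − 28 = 352 left.
January 1873 has 31 days: 352 − 31 = 321 left.
December 1872 has 31 days: 321 − 31 = 290 left.
November 1872 has 30 days: 290 − 30 = 260 left.
October 1872 has 31 days: 260 − 31 = 229 left.
September 1872 has 30 days: 229 − 30 = 199 left.
August 1872 has 31 days: 199 − 31 = 168 left.
July 1872 has 31 days: 168 − 31 = 137 left.
June 1872 has 30 days: 137 − 30 = 107 left.
May 1872 has 31 days: 107 − 31 = 76 left.
April 1872 has 30 days: 76 − 30 = 46 left.
March 1872 has 31 days: 46 − 31 = 15 left.
February 1872 has 29 days; 29 − 15 = 14 → February 14, 1872.

February 14, 1872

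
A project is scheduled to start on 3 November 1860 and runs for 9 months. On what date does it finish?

August 3, 1861

Counting forward 9 months from November 3, 1860.
month 11 + 9 = 20, which is month 8 of year 1861 → August 1861.
Day 3 is valid in August, giving August 3, 1861.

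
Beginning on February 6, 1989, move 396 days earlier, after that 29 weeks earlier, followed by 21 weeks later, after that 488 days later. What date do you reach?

March 14, 1989

Counting back 396 days from February 6, 1989:
Going back 6 days from February 6, 1989 reaches the end of the previous month; 396 − 6 = 390 left.
January 1989 has 31 days: 390 − 31 = 359 left.
December 1988 has 31 days: 359 − 31 = 328 left.
November 1988 has 30 days: 328 − 30 = 298 left.
October 1988 has 31 days: 298 − 31 = 267 left.
September 1988 has 30 days: 267 − 30 = 237 left.
August 1988 has 31 days: 237 − 31 = 206 left.
July 1988 has 31 days: 206 − 31 = 175 left.
June 1988 has 30 days: 175 − 30 = 145 left.
May 1988 has 31 days: 145 − 31 = 114 left.
April 1988 has 30 days: 114 − 30 = 84 left.
March 1988 has 31 days: 84 − 31 = 53 left.
February 1988 has 29 days (1988 is a leap year): 53 − 29 = 24 left.
January 1988 has 31 days; 31 − 24 = 7 → January 7, 1988.
Counting back 29 weeks (= 203 days) from January 7, 1988:
Going back 7 days from January 7, 1988 reaches the end of the previous month; 203 − 7 = 196 left.
December 1987 has 31 days: 196 − 31 = 165 left.
November 1987 has 30 days: 165 − 30 = 135 left.
October 1987 has 31 days: 135 − 31 = 104 left.
September 1987 has 30 days: 104 − 30 = 74 left.
August 1987 has 31 days: 74 − 31 = 43 left.
July 1987 has 31 days: 43 − 31 = 12 left.
June 1987 has 30 days; 30 − 12 = 18 → June 18, 1987.
Adding 21 weeks (= 147 days) from June 18, 1987:
June has 30 days, so 30 − 18 = 12 days remain after June 18, 1987; 147 − 12 = 135 left.
July 1987 has 31 days: 135 − 31 = 104 left.
August 1987 has 31 days: 104 − 31 = 73 left.
September 1987 has 30 days: 73 − 30 = 43 left.
October 1987 has 31 days: 43 − 31 = 12 left.
12 days into November 1987 → November 12, 1987.
Adding 488 days from November 12, 1987:
November has 30 days, so 30 − 12 = 18 days remain after November 12, 1987; 488 − 18 = 470 left.
December 1987 has 31 days: 470 − 31 = 439 left.
January 1988 has 31 days: 439 − 31 = 408 left.
February 1988 has 29 days (1988 is a leap year): 408 − 29 = 379 left.
March 1988 has 31 days: 379 − 31 = 348 left.
April 1988 has 30 days: 348 − 30 = 318 left.
May 1988 has 31 days: 318 − 31 = 287 left.
June 1988 has 30 days: 287 − 30 = 257 left.
July 1988 has 31 days: 257 − 31 = 226 left.
August 1988 has 31 days: 226 − 31 = 195 left.
September 1988 has 30 days: 195 − 30 = 165 left.
October 1988 has 31 days: 165 − 31 = 134 left.
November 1988 has 30 days: 134 − 30 = 104 left.
December 1988 has 31 days: 104 − 31 = 73 left.
January 1989 has 31 days: 73 − 31 = 42 left.
February 1989 has 28 days (1989 is not a leap year): 42 − 28 = 14 left.
14 days into March 1989 → March 14, 1989.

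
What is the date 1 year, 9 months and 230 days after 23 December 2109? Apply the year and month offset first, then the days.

May 10, 2112

Advancing 1 year, 9 months and 230 days from December 23, 2109: first the month/year part, then the days.
+1 year → 2110; month 12 + 9 = 21, which is month 9 of year 2111 → September 2111.
Day 23 is valid in September, giving September 23, 2111.
Now add 230 days from September 23, 2111.
September has 30 days, so 30 − 23 = 7 days remain after September 23, 2111; 230 − 7 = 223 left.
October 2111 has 31 days: 223 − 31 = 192 left.
November 2111 has 30 days: 192 − 30 = 162 left.
December 2111 has 31 days: 162 − 31 = 131 left.
January 2112 has 31 days: 131 − 31 = 100 left.
February 2112 has 29 days (2112 is a leap year): 100 − 29 = 71 left.
March 2112 has 31 days: 71 − 31 = 40 left.
April 2112 has 30 days: 40 − 30 = 10 left.
10 days into May 2112 → May 10, 2112.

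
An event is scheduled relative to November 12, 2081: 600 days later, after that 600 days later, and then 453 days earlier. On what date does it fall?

Adding 600 days from November 12, 2081:
November has 30 days, so 30 − 12 = 18 days remain after November 12, 2081; 600 − 18 = 582 left.
December 2081 has 31 days: 582 − 31 = 551 left.
January 2082 has 31 days: 551 − 31 = 520 left.
February 2082 has 28 days (2082 is not a leap year): 520 − 28 = 492 left.
March 2082 has 31 days: 492 − 31 = 461 left.
April 2082 has 30 days: 461 − 30 = 431 left.
May 2082 has 31 days: 431 − 31 = 400 left.
June 2082 has 30 days: 400 − 30 = 370 left.
July 2082 has 31 days: 370 − 31 = 339 left.
August 2082 has 31 days: 339 − 31 = 308 left.
September 2082 has 30 days: 308 − 30 = 278 left.
October 2082 has 31 days: 278 − 31 = 247 left.
November 2082 has 30 days: 247 − 30 = 217 left.
December 2082 has 31 days: 217 − 31 = 186 left.
January 2083 has 31 days: 186 − 31 = 155 left.
February 2083 has 28 days (2083 is not a leap year): 155 − 28 = 127 left.
March 2083 has 31 days: 127 − 31 = 96 left.
April 2083 has 30 days: 96 − 30 = 66 left.
May 2083 has 31 days: 66 − 31 = 35 left.
June 2083 has 30 days: 35 − 30 = 5 left.
5 days into July 2083 → July 5, 2083.
Counting forward 600 days from July 5, 2083:
July has 31 days, so 31 − 5 = 26 days remain after July 5, 2083; 600 − 26 = 574 left.
August 2083 has 31 days: 574 − 31 = 543 left.
September 2083 has 30 days: 543 − 30 = 513 left.
October 2083 has 31 days: 513 − 31 = 482 left.
November 2083 has 30 days: 482 − 30 = 452 left.
December 2083 has 31 days: 452 − 31 = 421 left.
January 2084 has 31 days: 421 − 31 = 390 left.
February 2084 has 29 days (2084 is a leap year): 390 − 29 = 361 left.
March 2084 has 31 days: 361 − 31 = 330 left.
April 2084 has 30 days: 330 − 30 = 300 left.
May 2084 has 31 days: 300 − 31 = 269 left.
June 2084 has 30 days: 269 − 30 = 239 left.
July 2084 has 31 days: 239 − 31 = 208 left.
August 2084 has 31 days: 208 − 31 = 177 left.
September 2084 has 30 days: 177 − 30 = 147 left.
October 2084 has 31 days: 147 − 31 = 116 left.
November 2084 has 30 days: 116 − 30 = 86 left.
December 2084 has 31 days: 86 − 31 = 55 left.
January 2085 has 31 days: 55 − 31 = 24 left.
24 days into February 2085 → February 24, 2085.
Subtracting 453 days from February 24, 2085:
Going back 24 days from February 24, 2085 reaches the end of the previous month; 453 − 24 = 429 left.
January 2085 has 31 days: 429 − 31 = 398 left.
December 2084 has 31 days: 398 − 31 = 367 left.
November 2084 has 30 days: 367 − 30 = 337 left.
October 2084 has 31 days: 337 − 31 = 306 left.
September 2084 has 30 days: 306 − 30 = 276 left.
August 2084 has 31 days: 276 − 31 = 245 left.
July 2084 has 31 days: 245 − 31 = 214 left.
June 2084 has 30 days: 214 − 30 = 184 left.
May 2084 has 31 days: 184 − 31 = 153 left.
April 2084 has 30 days: 153 − 30 = 123 left.
March 2084 has 31 days: 123 − 31 = 92 left.
February 2084 has 29 days (2084 is a leap year): 92 − 29 = 63 left.
January 2084 has 31 days: 63 − 31 = 32 left.
December 2083 has 31 days: 32 − 31 = 1 left.
November 2083 has 30 days; 30 − 1 = 29 → November 29, 2083.

November 29, 2083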